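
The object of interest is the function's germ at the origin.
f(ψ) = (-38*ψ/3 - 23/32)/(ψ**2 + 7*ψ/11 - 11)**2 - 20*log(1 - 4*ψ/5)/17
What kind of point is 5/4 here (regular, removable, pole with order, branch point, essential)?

The term (-20/17)*log(1 - ψ/(5/4)) has argument 1 - 5/4/(5/4) = 0 at 5/4: a logarithmic (infinitely-sheeted) branch point; the remaining terms are analytic or single-valued there.

The point is a logarithmic branch point.


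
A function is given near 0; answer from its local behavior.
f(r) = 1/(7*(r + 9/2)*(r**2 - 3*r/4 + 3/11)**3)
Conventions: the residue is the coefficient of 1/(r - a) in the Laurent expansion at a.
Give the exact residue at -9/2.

At the order-1 pole -9/2 set g(r) = (r - (-9/2))*f(r) = 1/(7*(r**2 - 3*r/4 + 3/11)**3).
Simple pole: residue = g(a) at a = -9/2, which is 681472/65105227089.

The residue is 681472/65105227089.


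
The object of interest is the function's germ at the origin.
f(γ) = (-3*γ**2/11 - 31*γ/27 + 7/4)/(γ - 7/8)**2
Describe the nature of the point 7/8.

The point is a pole of order 2.

The denominator factor γ - 7/8 vanishes at 7/8 and appears to the power 2; the numerator there equals 10199/19008, nonzero, and no other factor vanishes.
Hence a pole whose order is the multiplicity, 2.


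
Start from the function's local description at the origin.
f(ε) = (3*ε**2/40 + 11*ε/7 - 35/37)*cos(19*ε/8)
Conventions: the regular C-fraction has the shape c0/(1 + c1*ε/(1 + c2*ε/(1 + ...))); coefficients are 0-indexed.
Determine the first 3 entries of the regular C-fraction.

The regular C-fraction coefficients are [-35/37, 407/245, -8696253/2552704].

Taylor coefficients (expand at 0): a_0 = -35/37, a_1 = 11/7, a_2 = 64951/23680.
c0 = a_0 = -35/37. Peel one level at a time: if S = 1 + c*ε/S' with S'(0) = 1, then c is the ε-coefficient of S and S' = c*ε/(S - 1).
S_1 = c0/f = 1 + (407/245)*ε + (8696253/1536640)*ε^2 + ...; c1 = 407/245.
S_2 = c1*ε/(S_1 - 1) = 1 + (-8696253/2552704)*ε + ...; c2 = -8696253/2552704.


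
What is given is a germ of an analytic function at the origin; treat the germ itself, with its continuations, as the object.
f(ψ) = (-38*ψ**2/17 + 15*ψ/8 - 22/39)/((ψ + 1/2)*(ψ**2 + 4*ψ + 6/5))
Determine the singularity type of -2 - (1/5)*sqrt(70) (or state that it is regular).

The point is a pole of order 1.

The denominator factor ψ**2 + 4*ψ + 6/5 vanishes at -2 - (1/5)*sqrt(70) and appears to the power 1; the numerator there equals -15221/780 - (1471/680)*sqrt(70), nonzero, and no other factor vanishes.
Hence a pole whose order is the multiplicity, 1.


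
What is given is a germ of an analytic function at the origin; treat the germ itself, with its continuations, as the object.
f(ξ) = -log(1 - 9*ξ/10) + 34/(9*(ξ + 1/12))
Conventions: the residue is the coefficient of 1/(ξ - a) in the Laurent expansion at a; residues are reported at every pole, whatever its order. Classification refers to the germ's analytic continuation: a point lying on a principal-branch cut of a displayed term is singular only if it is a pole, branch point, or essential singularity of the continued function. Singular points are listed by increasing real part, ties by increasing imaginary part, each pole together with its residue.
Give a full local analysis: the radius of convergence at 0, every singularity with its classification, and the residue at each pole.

Denominator factor (ξ + 1/12): pole of order 1 at -1/12, modulus 1/12.
Branch term (-1)*log(1 - ξ/(10/9)): its argument vanishes at ξ = 10/9, a logarithmic branch point, modulus 10/9.
The radius of convergence is the smallest modulus among the singular points: 1/12.
The branch term is analytic at -1/12 and contributes nothing to the residue; only the rational part matters.
At the order-1 pole -1/12 set g(ξ) = (ξ - (-1/12))*(rational part) = 34/9.
Simple pole: residue = g(a) at a = -1/12, which is 34/9.
List the singular points by increasing real part (a conjugate pair: the negative imaginary part first).

Radius of convergence at 0: 1/12.
At -1/12: a pole of order 1; residue 34/9.
At 10/9: a logarithmic branch point.


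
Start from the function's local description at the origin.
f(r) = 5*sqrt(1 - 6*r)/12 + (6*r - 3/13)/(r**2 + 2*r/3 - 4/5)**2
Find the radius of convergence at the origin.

The radius of convergence is 1/6.

Denominator factor (r**2 + 2*r/3 - 4/5)^2: discriminant 164/45, real irrational roots -1/3 + (1/15)*sqrt(205) and -1/3 - (1/15)*sqrt(205); poles of order 2, moduli -1/3 + (1/15)*sqrt(205) and 1/3 + (1/15)*sqrt(205).
Branch term (5/12)*sqrt(1 - r/(1/6)): its argument vanishes at r = 1/6, a square-root branch point, modulus 1/6.
The radius of convergence is the smallest modulus among the singular points: 1/6.


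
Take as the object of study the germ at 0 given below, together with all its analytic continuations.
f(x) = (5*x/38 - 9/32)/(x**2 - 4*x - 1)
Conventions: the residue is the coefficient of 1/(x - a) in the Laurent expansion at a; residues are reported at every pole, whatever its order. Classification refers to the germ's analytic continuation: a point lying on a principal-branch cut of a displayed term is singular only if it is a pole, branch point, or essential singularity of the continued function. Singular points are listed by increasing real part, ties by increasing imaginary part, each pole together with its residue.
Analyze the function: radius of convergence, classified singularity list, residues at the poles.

Radius of convergence at 0: -2 + sqrt(5).
At 2 - sqrt(5): a pole of order 1; residue 5/76 + (11/6080)*sqrt(5).
At 2 + sqrt(5): a pole of order 1; residue 5/76 - (11/6080)*sqrt(5).

Denominator factor (x**2 - 4*x - 1): discriminant 20, real irrational roots 2 + sqrt(5) and 2 - sqrt(5); poles of order 1, moduli 2 + sqrt(5) and -2 + sqrt(5).
The radius of convergence is the smallest modulus among the singular points: -2 + sqrt(5).
The factor x**2 - 4*x - 1 splits as (x - a)(x - a') with a = 2 - sqrt(5), a' = 2 + sqrt(5). At the order-1 pole a set g(x) = (x - a)*f(x) = [5*x/38 - 9/32] / (x - a').
Simple pole: residue = g(a) at a = 2 - sqrt(5), which is 5/76 + (11/6080)*sqrt(5).
The factor x**2 - 4*x - 1 splits as (x - a)(x - a') with a = 2 + sqrt(5), a' = 2 - sqrt(5). At the order-1 pole a set g(x) = (x - a)*f(x) = [5*x/38 - 9/32] / (x - a').
Simple pole: residue = g(a) at a = 2 + sqrt(5), which is 5/76 - (11/6080)*sqrt(5).
List the singular points by increasing real part (a conjugate pair: the negative imaginary part first).


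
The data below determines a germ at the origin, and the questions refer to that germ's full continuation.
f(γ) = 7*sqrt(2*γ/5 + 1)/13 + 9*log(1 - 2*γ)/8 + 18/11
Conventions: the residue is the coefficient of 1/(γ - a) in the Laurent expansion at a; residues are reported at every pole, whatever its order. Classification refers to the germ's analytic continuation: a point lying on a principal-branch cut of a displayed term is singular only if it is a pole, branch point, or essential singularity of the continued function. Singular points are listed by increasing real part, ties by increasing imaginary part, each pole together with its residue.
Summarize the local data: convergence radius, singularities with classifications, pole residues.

Radius of convergence at 0: 1/2.
At -5/2: an algebraic (square-root) branch point.
At 1/2: a logarithmic branch point.

Branch term (9/8)*log(1 - γ/(1/2)): its argument vanishes at γ = 1/2, a logarithmic branch point, modulus 1/2.
Branch term (7/13)*sqrt(1 - γ/(-5/2)): its argument vanishes at γ = -5/2, a square-root branch point, modulus 5/2.
The radius of convergence is the smallest modulus among the singular points: 1/2.
List the singular points by increasing real part (a conjugate pair: the negative imaginary part first).


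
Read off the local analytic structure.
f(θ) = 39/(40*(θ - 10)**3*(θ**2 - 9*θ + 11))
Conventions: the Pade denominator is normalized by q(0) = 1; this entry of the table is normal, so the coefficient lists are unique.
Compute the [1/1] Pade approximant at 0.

The Pade approximant has numerator coefficients [-39/440000, -5239/180400000]; denominator coefficients [1, -5348/6765].

Taylor coefficients needed (expand at 0): a_0 = -39/440000, a_1 = -4797/48400000, a_2 = -52143/665500000.
Write the denominator as Q(θ) = 1 + q1*θ. Requiring Q*f - P = O(θ^3) with deg P <= 1 kills the coefficients of θ^2..θ^2 in Q*f:
  θ^2: a_2 + q1*a_1 = 0, i.e. -52143/665500000 + (-4797/48400000)*q1 = 0.
Solving this linear system: q1 = -5348/6765.
The numerator is Q*f truncated at degree 1: P0 = a_0 = -39/440000; P1 = a_1 + q1*a_0 = -5239/180400000.


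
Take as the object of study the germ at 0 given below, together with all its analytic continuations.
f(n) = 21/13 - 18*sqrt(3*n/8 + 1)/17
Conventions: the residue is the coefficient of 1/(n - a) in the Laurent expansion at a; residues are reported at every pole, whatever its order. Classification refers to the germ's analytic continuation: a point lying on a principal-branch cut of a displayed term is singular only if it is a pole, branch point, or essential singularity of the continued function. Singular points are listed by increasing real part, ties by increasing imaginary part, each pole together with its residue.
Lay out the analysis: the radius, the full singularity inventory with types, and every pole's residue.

Branch term (-18/17)*sqrt(1 - n/(-8/3)): its argument vanishes at n = -8/3, a square-root branch point, modulus 8/3.
The radius of convergence is the smallest modulus among the singular points: 8/3.

Radius of convergence at 0: 8/3.
At -8/3: an algebraic (square-root) branch point.


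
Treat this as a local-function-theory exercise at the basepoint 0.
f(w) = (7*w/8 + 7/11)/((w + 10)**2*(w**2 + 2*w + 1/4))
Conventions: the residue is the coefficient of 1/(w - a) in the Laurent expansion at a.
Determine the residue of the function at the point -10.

The residue is -8897/755634.

At the order-2 pole -10 set g(w) = (w - (-10))^2*f(w) = (7*w/8 + 7/11)/(w**2 + 2*w + 1/4).
Order-2 pole: residue = g'(a); g'(-10) = -8897/755634, so the residue is -8897/755634.


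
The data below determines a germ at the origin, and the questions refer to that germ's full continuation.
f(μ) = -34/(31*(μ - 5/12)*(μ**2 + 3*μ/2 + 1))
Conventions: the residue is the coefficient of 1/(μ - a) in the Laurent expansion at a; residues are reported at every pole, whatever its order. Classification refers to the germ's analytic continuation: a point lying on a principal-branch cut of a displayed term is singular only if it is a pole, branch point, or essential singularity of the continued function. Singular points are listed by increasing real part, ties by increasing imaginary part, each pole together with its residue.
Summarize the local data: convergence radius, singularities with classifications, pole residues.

Denominator factor (μ - 5/12): pole of order 1 at 5/12, modulus 5/12.
Denominator factor (μ**2 + 3*μ/2 + 1): discriminant -7/4, complex-conjugate roots (-3/4) + ((1/4)*sqrt(7))*i and (-3/4) - ((1/4)*sqrt(7))*i; poles of order 1, moduli 1 and 1.
The radius of convergence is the smallest modulus among the singular points: 5/12.
The factor μ**2 + 3*μ/2 + 1 splits as (μ - a)(μ - a') with a = (-3/4) - ((1/4)*sqrt(7))*i, a' = (-3/4) + ((1/4)*sqrt(7))*i. At the order-1 pole a set g(μ) = (μ - a)*f(μ) = [-34/(31*(μ - 5/12))] / (μ - a').
Simple pole: residue = g(a) at a = (-3/4) - ((1/4)*sqrt(7))*i, which is (2448/8029) + ((1632/8029)*sqrt(7))*i.
The factor μ**2 + 3*μ/2 + 1 splits as (μ - a)(μ - a') with a = (-3/4) + ((1/4)*sqrt(7))*i, a' = (-3/4) - ((1/4)*sqrt(7))*i. At the order-1 pole a set g(μ) = (μ - a)*f(μ) = [-34/(31*(μ - 5/12))] / (μ - a').
Simple pole: residue = g(a) at a = (-3/4) + ((1/4)*sqrt(7))*i, which is (2448/8029) - ((1632/8029)*sqrt(7))*i.
At the order-1 pole 5/12 set g(μ) = (μ - (5/12))*f(μ) = -34/(31*(μ**2 + 3*μ/2 + 1)).
Simple pole: residue = g(a) at a = 5/12, which is -4896/8029.
List the singular points by increasing real part (a conjugate pair: the negative imaginary part first).

Radius of convergence at 0: 5/12.
At (-3/4) - ((1/4)*sqrt(7))*i: a pole of order 1; residue (2448/8029) + ((1632/8029)*sqrt(7))*i.
At (-3/4) + ((1/4)*sqrt(7))*i: a pole of order 1; residue (2448/8029) - ((1632/8029)*sqrt(7))*i.
At 5/12: a pole of order 1; residue -4896/8029.


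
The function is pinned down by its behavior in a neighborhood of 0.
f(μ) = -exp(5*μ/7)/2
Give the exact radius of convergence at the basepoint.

The radius of convergence is infinite.

The factor exp(5*μ/7) is entire and contributes no finite singular point.
The polynomial part has no poles.
No finite singular points: the Taylor series at 0 converges everywhere.


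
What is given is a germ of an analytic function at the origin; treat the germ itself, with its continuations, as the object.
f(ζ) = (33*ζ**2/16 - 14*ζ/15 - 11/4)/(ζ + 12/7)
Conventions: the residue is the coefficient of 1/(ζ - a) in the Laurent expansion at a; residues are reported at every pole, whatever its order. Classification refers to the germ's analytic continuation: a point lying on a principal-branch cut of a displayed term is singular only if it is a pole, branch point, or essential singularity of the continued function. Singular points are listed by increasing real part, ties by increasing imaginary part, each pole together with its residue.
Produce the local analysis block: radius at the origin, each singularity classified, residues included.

Denominator factor (ζ + 12/7): pole of order 1 at -12/7, modulus 12/7.
The radius of convergence is the smallest modulus among the singular points: 12/7.
At the order-1 pole -12/7 set g(ζ) = (ζ - (-12/7))*f(ζ) = 33*ζ**2/16 - 14*ζ/15 - 11/4.
Simple pole: residue = g(a) at a = -12/7, which is 4813/980.

Radius of convergence at 0: 12/7.
At -12/7: a pole of order 1; residue 4813/980.


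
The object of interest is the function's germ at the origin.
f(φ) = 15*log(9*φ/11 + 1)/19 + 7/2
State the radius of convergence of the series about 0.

Branch term (15/19)*log(1 - φ/(-11/9)): its argument vanishes at φ = -11/9, a logarithmic branch point, modulus 11/9.
The radius of convergence is the smallest modulus among the singular points: 11/9.

The radius of convergence is 11/9.


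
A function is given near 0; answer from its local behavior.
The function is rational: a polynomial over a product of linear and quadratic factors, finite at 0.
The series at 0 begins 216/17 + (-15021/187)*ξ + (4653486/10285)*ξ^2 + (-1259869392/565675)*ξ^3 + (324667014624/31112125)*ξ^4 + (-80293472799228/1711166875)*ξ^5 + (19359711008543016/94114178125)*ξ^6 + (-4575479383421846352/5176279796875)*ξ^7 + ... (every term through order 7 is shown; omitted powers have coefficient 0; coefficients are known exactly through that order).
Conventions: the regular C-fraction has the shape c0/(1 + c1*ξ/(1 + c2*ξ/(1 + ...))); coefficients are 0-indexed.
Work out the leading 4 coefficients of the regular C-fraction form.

Taylor coefficients (read off): a_0 = 216/17, a_1 = -15021/187, a_2 = 4653486/10285, a_3 = -1259869392/565675.
c0 = a_0 = 216/17. Peel one level at a time: if S = 1 + c*ξ/S' with S'(0) = 1, then c is the ξ-coefficient of S and S' = c*ξ/(S - 1).
S_1 = c0/f = 1 + (1669/264)*ξ + (1518509/348480)*ξ^2 + ...; c1 = 1669/264.
S_2 = c1*ξ/(S_1 - 1) = 1 + (-1518509/2203080)*ξ + (33709059444/8426322025)*ξ^2 + ...; c2 = -1518509/2203080.
S_3 = c2*ξ/(S_2 - 1) = 1 + (809017426656/139391533655)*ξ + ...; c3 = 809017426656/139391533655.

The regular C-fraction coefficients are [216/17, 1669/264, -1518509/2203080, 809017426656/139391533655].


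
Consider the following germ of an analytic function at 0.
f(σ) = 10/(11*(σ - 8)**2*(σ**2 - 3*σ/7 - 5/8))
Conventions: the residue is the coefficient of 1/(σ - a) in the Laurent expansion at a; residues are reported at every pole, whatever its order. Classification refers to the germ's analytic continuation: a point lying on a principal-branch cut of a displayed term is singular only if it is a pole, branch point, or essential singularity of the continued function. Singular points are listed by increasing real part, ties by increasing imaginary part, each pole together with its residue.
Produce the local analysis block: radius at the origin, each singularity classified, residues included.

Denominator factor (σ**2 - 3*σ/7 - 5/8): discriminant 263/98, real irrational roots 3/14 + (1/28)*sqrt(526) and 3/14 - (1/28)*sqrt(526); poles of order 1, moduli 3/14 + (1/28)*sqrt(526) and -3/14 + (1/28)*sqrt(526).
Denominator factor (σ - 8)^2: pole of order 2 at 8, modulus 8.
The radius of convergence is the smallest modulus among the singular points: -3/14 + (1/28)*sqrt(526).
The factor σ**2 - 3*σ/7 - 5/8 splits as (σ - a)(σ - a') with a = 3/14 - (1/28)*sqrt(526), a' = 3/14 + (1/28)*sqrt(526). At the order-1 pole a set g(σ) = (σ - a)*f(σ) = [10/(11*(σ - 8)**2)] / (σ - a').
Simple pole: residue = g(a) at a = 3/14 - (1/28)*sqrt(526), which is 244160/123963939 - (13454000/32602515957)*sqrt(526).
The factor σ**2 - 3*σ/7 - 5/8 splits as (σ - a)(σ - a') with a = 3/14 + (1/28)*sqrt(526), a' = 3/14 - (1/28)*sqrt(526). At the order-1 pole a set g(σ) = (σ - a)*f(σ) = [10/(11*(σ - 8)**2)] / (σ - a').
Simple pole: residue = g(a) at a = 3/14 + (1/28)*sqrt(526), which is 244160/123963939 + (13454000/32602515957)*sqrt(526).
At the order-2 pole 8 set g(σ) = (σ - (8))^2*f(σ) = 10/(11*(σ**2 - 3*σ/7 - 5/8)).
Order-2 pole: residue = g'(a); g'(8) = -488320/123963939, so the residue is -488320/123963939.
List the singular points by increasing real part (a conjugate pair: the negative imaginary part first).

Radius of convergence at 0: -3/14 + (1/28)*sqrt(526).
At 3/14 - (1/28)*sqrt(526): a pole of order 1; residue 244160/123963939 - (13454000/32602515957)*sqrt(526).
At 3/14 + (1/28)*sqrt(526): a pole of order 1; residue 244160/123963939 + (13454000/32602515957)*sqrt(526).
At 8: a pole of order 2; residue -488320/123963939.


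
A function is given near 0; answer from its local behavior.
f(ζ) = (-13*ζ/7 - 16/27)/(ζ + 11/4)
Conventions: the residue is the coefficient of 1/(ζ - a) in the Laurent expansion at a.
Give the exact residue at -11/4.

The residue is 3413/756.

At the order-1 pole -11/4 set g(ζ) = (ζ - (-11/4))*f(ζ) = -13*ζ/7 - 16/27.
Simple pole: residue = g(a) at a = -11/4, which is 3413/756.


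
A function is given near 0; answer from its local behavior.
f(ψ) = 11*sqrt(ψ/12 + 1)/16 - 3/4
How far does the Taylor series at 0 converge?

Branch term (11/16)*sqrt(1 - ψ/(-12)): its argument vanishes at ψ = -12, a square-root branch point, modulus 12.
The radius of convergence is the smallest modulus among the singular points: 12.

The radius of convergence is 12.


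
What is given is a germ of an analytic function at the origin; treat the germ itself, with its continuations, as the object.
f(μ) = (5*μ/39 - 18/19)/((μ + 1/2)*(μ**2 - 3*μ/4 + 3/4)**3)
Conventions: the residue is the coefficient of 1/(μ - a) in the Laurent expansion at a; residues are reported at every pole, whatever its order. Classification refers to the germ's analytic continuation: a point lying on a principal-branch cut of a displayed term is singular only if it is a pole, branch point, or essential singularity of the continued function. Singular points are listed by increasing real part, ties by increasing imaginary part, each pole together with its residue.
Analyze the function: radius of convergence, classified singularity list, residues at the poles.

Denominator factor (μ**2 - 3*μ/4 + 3/4)^3: discriminant -39/16, complex-conjugate roots (3/8) + ((1/8)*sqrt(39))*i and (3/8) - ((1/8)*sqrt(39))*i; poles of order 3, moduli (1/2)*sqrt(3) and (1/2)*sqrt(3).
Denominator factor (μ + 1/2): pole of order 1 at -1/2, modulus 1/2.
The radius of convergence is the smallest modulus among the singular points: 1/2.
At the order-1 pole -1/2 set g(μ) = (μ - (-1/2))*f(μ) = (5*μ/39 - 18/19)/(μ**2 - 3*μ/4 + 3/4)**3.
Simple pole: residue = g(a) at a = -1/2, which is -383744/986271.
The factor μ**2 - 3*μ/4 + 3/4 splits as (μ - a)(μ - a') with a = (3/8) - ((1/8)*sqrt(39))*i, a' = (3/8) + ((1/8)*sqrt(39))*i. At the order-3 pole a set g(μ) = (μ - a)^3*f(μ) = [(5*μ/39 - 18/19)/(μ + 1/2)] / (μ - a')^3.
Order-3 pole: residue = g''(a)/2; g''((3/8) - ((1/8)*sqrt(39))*i) = (383744/986271) - ((4980749056/19501536483)*sqrt(39))*i, so the residue is (191872/986271) - ((2490374528/19501536483)*sqrt(39))*i.
The factor μ**2 - 3*μ/4 + 3/4 splits as (μ - a)(μ - a') with a = (3/8) + ((1/8)*sqrt(39))*i, a' = (3/8) - ((1/8)*sqrt(39))*i. At the order-3 pole a set g(μ) = (μ - a)^3*f(μ) = [(5*μ/39 - 18/19)/(μ + 1/2)] / (μ - a')^3.
Order-3 pole: residue = g''(a)/2; g''((3/8) + ((1/8)*sqrt(39))*i) = (383744/986271) + ((4980749056/19501536483)*sqrt(39))*i, so the residue is (191872/986271) + ((2490374528/19501536483)*sqrt(39))*i.
List the singular points by increasing real part (a conjugate pair: the negative imaginary part first).

Radius of convergence at 0: 1/2.
At -1/2: a pole of order 1; residue -383744/986271.
At (3/8) - ((1/8)*sqrt(39))*i: a pole of order 3; residue (191872/986271) - ((2490374528/19501536483)*sqrt(39))*i.
At (3/8) + ((1/8)*sqrt(39))*i: a pole of order 3; residue (191872/986271) + ((2490374528/19501536483)*sqrt(39))*i.


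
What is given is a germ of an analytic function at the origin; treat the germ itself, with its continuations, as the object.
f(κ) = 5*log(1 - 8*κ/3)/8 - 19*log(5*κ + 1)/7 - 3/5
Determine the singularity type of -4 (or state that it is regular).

There is no denominator, hence no pole anywhere.
Branch term log(1 - κ/(3/8)): argument at -4 is 35/3, nonzero, so -4 is not its branch point (a point on a principal cut is still regular for the continued germ).
Branch term log(1 - κ/(-1/5)): argument at -4 is -19, nonzero, so -4 is not its branch point (a point on a principal cut is still regular for the continued germ).
So the germ continues analytically to -4.

The point is a regular point.


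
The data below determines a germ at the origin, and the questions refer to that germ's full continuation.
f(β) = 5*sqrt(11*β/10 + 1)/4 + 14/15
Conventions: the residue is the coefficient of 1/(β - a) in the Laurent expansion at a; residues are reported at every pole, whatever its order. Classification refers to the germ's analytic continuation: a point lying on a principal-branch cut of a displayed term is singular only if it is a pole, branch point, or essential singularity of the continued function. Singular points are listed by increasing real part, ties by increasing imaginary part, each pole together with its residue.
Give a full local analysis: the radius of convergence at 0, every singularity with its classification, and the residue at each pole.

Radius of convergence at 0: 10/11.
At -10/11: an algebraic (square-root) branch point.

Branch term (5/4)*sqrt(1 - β/(-10/11)): its argument vanishes at β = -10/11, a square-root branch point, modulus 10/11.
The radius of convergence is the smallest modulus among the singular points: 10/11.


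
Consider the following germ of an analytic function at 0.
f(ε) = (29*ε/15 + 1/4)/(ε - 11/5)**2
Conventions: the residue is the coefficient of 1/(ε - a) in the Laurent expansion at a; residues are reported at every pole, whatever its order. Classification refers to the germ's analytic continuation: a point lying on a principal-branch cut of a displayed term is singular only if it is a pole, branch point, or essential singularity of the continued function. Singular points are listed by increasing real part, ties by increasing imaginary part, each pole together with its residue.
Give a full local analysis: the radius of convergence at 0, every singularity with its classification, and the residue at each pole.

Denominator factor (ε - 11/5)^2: pole of order 2 at 11/5, modulus 11/5.
The radius of convergence is the smallest modulus among the singular points: 11/5.
At the order-2 pole 11/5 set g(ε) = (ε - (11/5))^2*f(ε) = 29*ε/15 + 1/4.
Order-2 pole: residue = g'(a); g'(11/5) = 29/15, so the residue is 29/15.

Radius of convergence at 0: 11/5.
At 11/5: a pole of order 2; residue 29/15.


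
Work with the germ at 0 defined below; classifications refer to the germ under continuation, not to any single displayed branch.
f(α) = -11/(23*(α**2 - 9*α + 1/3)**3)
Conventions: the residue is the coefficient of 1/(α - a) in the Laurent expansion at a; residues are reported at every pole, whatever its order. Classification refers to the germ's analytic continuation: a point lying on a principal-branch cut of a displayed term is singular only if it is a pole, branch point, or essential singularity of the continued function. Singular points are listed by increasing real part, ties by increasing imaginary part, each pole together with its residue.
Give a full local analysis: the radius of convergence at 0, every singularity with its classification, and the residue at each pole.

Denominator factor (α**2 - 9*α + 1/3)^3: discriminant 239/3, real irrational roots 9/2 + (1/6)*sqrt(717) and 9/2 - (1/6)*sqrt(717); poles of order 3, moduli 9/2 + (1/6)*sqrt(717) and 9/2 - (1/6)*sqrt(717).
The radius of convergence is the smallest modulus among the singular points: 9/2 - (1/6)*sqrt(717).
The factor α**2 - 9*α + 1/3 splits as (α - a)(α - a') with a = 9/2 - (1/6)*sqrt(717), a' = 9/2 + (1/6)*sqrt(717). At the order-3 pole a set g(α) = (α - a)^3*f(α) = [-11/23] / (α - a')^3.
Order-3 pole: residue = g''(a)/2; g''(9/2 - (1/6)*sqrt(717)) = (1188/313994137)*sqrt(717), so the residue is (594/313994137)*sqrt(717).
The factor α**2 - 9*α + 1/3 splits as (α - a)(α - a') with a = 9/2 + (1/6)*sqrt(717), a' = 9/2 - (1/6)*sqrt(717). At the order-3 pole a set g(α) = (α - a)^3*f(α) = [-11/23] / (α - a')^3.
Order-3 pole: residue = g''(a)/2; g''(9/2 + (1/6)*sqrt(717)) = -(1188/313994137)*sqrt(717), so the residue is -(594/313994137)*sqrt(717).
List the singular points by increasing real part (a conjugate pair: the negative imaginary part first).

Radius of convergence at 0: 9/2 - (1/6)*sqrt(717).
At 9/2 - (1/6)*sqrt(717): a pole of order 3; residue (594/313994137)*sqrt(717).
At 9/2 + (1/6)*sqrt(717): a pole of order 3; residue -(594/313994137)*sqrt(717).


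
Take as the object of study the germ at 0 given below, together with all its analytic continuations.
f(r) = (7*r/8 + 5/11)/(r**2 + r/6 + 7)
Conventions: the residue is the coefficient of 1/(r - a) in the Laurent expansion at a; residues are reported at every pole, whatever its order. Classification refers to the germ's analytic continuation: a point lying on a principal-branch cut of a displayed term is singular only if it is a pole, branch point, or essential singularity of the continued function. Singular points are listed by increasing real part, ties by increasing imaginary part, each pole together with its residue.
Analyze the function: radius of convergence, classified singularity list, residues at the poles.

Radius of convergence at 0: sqrt(7).
At (-1/12) - ((1/12)*sqrt(1007))*i: a pole of order 1; residue (7/16) + ((403/177232)*sqrt(1007))*i.
At (-1/12) + ((1/12)*sqrt(1007))*i: a pole of order 1; residue (7/16) - ((403/177232)*sqrt(1007))*i.

Denominator factor (r**2 + r/6 + 7): discriminant -1007/36, complex-conjugate roots (-1/12) + ((1/12)*sqrt(1007))*i and (-1/12) - ((1/12)*sqrt(1007))*i; poles of order 1, moduli sqrt(7) and sqrt(7).
The radius of convergence is the smallest modulus among the singular points: sqrt(7).
The factor r**2 + r/6 + 7 splits as (r - a)(r - a') with a = (-1/12) - ((1/12)*sqrt(1007))*i, a' = (-1/12) + ((1/12)*sqrt(1007))*i. At the order-1 pole a set g(r) = (r - a)*f(r) = [7*r/8 + 5/11] / (r - a').
Simple pole: residue = g(a) at a = (-1/12) - ((1/12)*sqrt(1007))*i, which is (7/16) + ((403/177232)*sqrt(1007))*i.
The factor r**2 + r/6 + 7 splits as (r - a)(r - a') with a = (-1/12) + ((1/12)*sqrt(1007))*i, a' = (-1/12) - ((1/12)*sqrt(1007))*i. At the order-1 pole a set g(r) = (r - a)*f(r) = [7*r/8 + 5/11] / (r - a').
Simple pole: residue = g(a) at a = (-1/12) + ((1/12)*sqrt(1007))*i, which is (7/16) - ((403/177232)*sqrt(1007))*i.
List the singular points by increasing real part (a conjugate pair: the negative imaginary part first).


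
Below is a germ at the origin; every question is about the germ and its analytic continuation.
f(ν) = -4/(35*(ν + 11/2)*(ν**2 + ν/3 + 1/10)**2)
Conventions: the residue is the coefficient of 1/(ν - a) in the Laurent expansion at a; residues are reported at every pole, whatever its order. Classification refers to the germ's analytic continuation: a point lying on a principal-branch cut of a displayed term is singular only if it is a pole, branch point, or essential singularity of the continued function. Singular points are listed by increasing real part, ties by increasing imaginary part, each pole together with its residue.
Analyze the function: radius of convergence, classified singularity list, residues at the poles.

Radius of convergence at 0: (1/10)*sqrt(10).
At -11/2: a pole of order 1; residue -2880/20492647.
At (-1/6) - ((1/30)*sqrt(65))*i: a pole of order 2; residue (1440/20492647) - ((16980480/494751049)*sqrt(65))*i.
At (-1/6) + ((1/30)*sqrt(65))*i: a pole of order 2; residue (1440/20492647) + ((16980480/494751049)*sqrt(65))*i.

Denominator factor (ν + 11/2): pole of order 1 at -11/2, modulus 11/2.
Denominator factor (ν**2 + ν/3 + 1/10)^2: discriminant -13/45, complex-conjugate roots (-1/6) + ((1/30)*sqrt(65))*i and (-1/6) - ((1/30)*sqrt(65))*i; poles of order 2, moduli (1/10)*sqrt(10) and (1/10)*sqrt(10).
The radius of convergence is the smallest modulus among the singular points: (1/10)*sqrt(10).
At the order-1 pole -11/2 set g(ν) = (ν - (-11/2))*f(ν) = -4/(35*(ν**2 + ν/3 + 1/10)**2).
Simple pole: residue = g(a) at a = -11/2, which is -2880/20492647.
The factor ν**2 + ν/3 + 1/10 splits as (ν - a)(ν - a') with a = (-1/6) - ((1/30)*sqrt(65))*i, a' = (-1/6) + ((1/30)*sqrt(65))*i. At the order-2 pole a set g(ν) = (ν - a)^2*f(ν) = [-4/(35*(ν + 11/2))] / (ν - a')^2.
Order-2 pole: residue = g'(a); g'((-1/6) - ((1/30)*sqrt(65))*i) = (1440/20492647) - ((16980480/494751049)*sqrt(65))*i, so the residue is (1440/20492647) - ((16980480/494751049)*sqrt(65))*i.
The factor ν**2 + ν/3 + 1/10 splits as (ν - a)(ν - a') with a = (-1/6) + ((1/30)*sqrt(65))*i, a' = (-1/6) - ((1/30)*sqrt(65))*i. At the order-2 pole a set g(ν) = (ν - a)^2*f(ν) = [-4/(35*(ν + 11/2))] / (ν - a')^2.
Order-2 pole: residue = g'(a); g'((-1/6) + ((1/30)*sqrt(65))*i) = (1440/20492647) + ((16980480/494751049)*sqrt(65))*i, so the residue is (1440/20492647) + ((16980480/494751049)*sqrt(65))*i.
List the singular points by increasing real part (a conjugate pair: the negative imaginary part first).


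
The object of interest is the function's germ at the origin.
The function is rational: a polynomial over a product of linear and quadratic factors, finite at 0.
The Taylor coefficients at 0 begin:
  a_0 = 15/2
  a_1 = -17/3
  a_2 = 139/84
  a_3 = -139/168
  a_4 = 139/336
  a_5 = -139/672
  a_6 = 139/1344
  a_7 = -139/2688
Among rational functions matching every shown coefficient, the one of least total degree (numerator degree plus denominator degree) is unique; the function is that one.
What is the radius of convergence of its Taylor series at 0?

No rational of total degree below 3 reproduces all 8 coefficients; solving the [2/1] Pade equations on them gives f(h) = (-33*h**2/14 - 23*h/6 + 15)/(h + 2), whose expansion matches every shown term.
Denominator factor (h + 2): pole of order 1 at -2, modulus 2.
The radius of convergence is the smallest modulus among the singular points: 2.

The radius of convergence is 2.


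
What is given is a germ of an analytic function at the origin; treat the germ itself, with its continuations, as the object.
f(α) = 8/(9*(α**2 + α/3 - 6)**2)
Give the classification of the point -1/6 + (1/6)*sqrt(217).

The denominator factor α**2 + α/3 - 6 vanishes at -1/6 + (1/6)*sqrt(217) and appears to the power 2; the numerator there equals 8/9, nonzero, and no other factor vanishes.
Hence a pole whose order is the multiplicity, 2.

The point is a pole of order 2.


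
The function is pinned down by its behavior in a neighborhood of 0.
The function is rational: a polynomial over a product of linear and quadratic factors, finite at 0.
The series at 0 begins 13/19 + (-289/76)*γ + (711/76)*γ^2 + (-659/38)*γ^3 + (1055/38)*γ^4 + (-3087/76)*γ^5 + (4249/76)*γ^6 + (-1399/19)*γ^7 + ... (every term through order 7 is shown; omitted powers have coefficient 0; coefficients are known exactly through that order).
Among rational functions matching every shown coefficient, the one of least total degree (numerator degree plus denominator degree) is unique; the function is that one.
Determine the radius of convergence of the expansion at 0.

No rational of total degree below 4 reproduces all 8 coefficients; solving the [1/3] Pade equations on them gives f(γ) = (13/19 - 7*γ/4)/(γ + 1)**3, whose expansion matches every shown term.
Denominator factor (γ + 1)^3: pole of order 3 at -1, modulus 1.
The radius of convergence is the smallest modulus among the singular points: 1.

The radius of convergence is 1.


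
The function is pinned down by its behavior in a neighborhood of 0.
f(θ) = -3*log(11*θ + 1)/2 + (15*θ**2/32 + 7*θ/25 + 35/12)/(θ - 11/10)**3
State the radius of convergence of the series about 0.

The radius of convergence is 1/11.

Denominator factor (θ - 11/10)^3: pole of order 3 at 11/10, modulus 11/10.
Branch term (-3/2)*log(1 - θ/(-1/11)): its argument vanishes at θ = -1/11, a logarithmic branch point, modulus 1/11.
The radius of convergence is the smallest modulus among the singular points: 1/11.


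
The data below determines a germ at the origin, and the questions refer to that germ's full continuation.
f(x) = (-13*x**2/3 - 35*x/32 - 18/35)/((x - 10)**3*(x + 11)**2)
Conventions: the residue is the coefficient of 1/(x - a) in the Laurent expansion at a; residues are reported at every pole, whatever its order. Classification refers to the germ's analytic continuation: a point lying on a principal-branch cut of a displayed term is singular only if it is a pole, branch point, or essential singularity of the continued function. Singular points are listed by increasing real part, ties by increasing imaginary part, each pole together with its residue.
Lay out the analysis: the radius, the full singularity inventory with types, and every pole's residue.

Radius of convergence at 0: 10.
At -11: a pole of order 2; residue -1523/672280.
At 10: a pole of order 3; residue 1523/672280.

Denominator factor (x - 10)^3: pole of order 3 at 10, modulus 10.
Denominator factor (x + 11)^2: pole of order 2 at -11, modulus 11.
The radius of convergence is the smallest modulus among the singular points: 10.
At the order-2 pole -11 set g(x) = (x - (-11))^2*f(x) = (-13*x**2/3 - 35*x/32 - 18/35)/(x - 10)**3.
Order-2 pole: residue = g'(a); g'(-11) = -1523/672280, so the residue is -1523/672280.
At the order-3 pole 10 set g(x) = (x - (10))^3*f(x) = (-13*x**2/3 - 35*x/32 - 18/35)/(x + 11)**2.
Order-3 pole: residue = g''(a)/2; g''(10) = 1523/336140, so the residue is 1523/672280.
List the singular points by increasing real part (a conjugate pair: the negative imaginary part first).


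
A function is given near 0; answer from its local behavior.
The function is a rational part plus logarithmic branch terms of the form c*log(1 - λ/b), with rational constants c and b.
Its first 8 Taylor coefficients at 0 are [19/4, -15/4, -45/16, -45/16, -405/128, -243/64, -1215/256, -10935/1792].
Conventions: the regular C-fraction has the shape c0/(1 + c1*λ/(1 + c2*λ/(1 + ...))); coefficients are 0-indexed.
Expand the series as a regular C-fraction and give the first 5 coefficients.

Taylor coefficients (read off): a_0 = 19/4, a_1 = -15/4, a_2 = -45/16, a_3 = -45/16, a_4 = -405/128.
c0 = a_0 = 19/4. Peel one level at a time: if S = 1 + c*λ/S' with S'(0) = 1, then c is the λ-coefficient of S and S' = c*λ/(S - 1).
S_1 = c0/f = 1 + (15/19)*λ + (1755/1444)*λ^2 + ...; c1 = 15/19.
S_2 = c1*λ/(S_1 - 1) = 1 + (-117/76)*λ + (-3/16)*λ^2 + ...; c2 = -117/76.
S_3 = c2*λ/(S_2 - 1) = 1 + (-19/156)*λ + (-931/12168)*λ^2 + ...; c3 = -19/156.
S_4 = c3*λ/(S_3 - 1) = 1 + (-49/78)*λ + ...; c4 = -49/78.

The regular C-fraction coefficients are [19/4, 15/19, -117/76, -19/156, -49/78].


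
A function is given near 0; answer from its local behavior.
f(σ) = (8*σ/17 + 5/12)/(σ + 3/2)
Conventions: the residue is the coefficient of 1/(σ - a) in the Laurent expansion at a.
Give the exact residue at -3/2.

At the order-1 pole -3/2 set g(σ) = (σ - (-3/2))*f(σ) = 8*σ/17 + 5/12.
Simple pole: residue = g(a) at a = -3/2, which is -59/204.

The residue is -59/204.


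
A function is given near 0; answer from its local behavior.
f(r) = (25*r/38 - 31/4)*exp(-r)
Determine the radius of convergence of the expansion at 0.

The radius of convergence is infinite.

The factor exp(-r) is entire and contributes no finite singular point.
The polynomial part has no poles.
No finite singular points: the Taylor series at 0 converges everywhere.


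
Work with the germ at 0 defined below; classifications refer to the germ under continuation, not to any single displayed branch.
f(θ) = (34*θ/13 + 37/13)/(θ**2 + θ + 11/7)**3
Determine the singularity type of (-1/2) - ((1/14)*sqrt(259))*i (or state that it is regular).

The denominator factor θ**2 + θ + 11/7 vanishes at (-1/2) - ((1/14)*sqrt(259))*i and appears to the power 3; the numerator there equals (20/13) - ((17/91)*sqrt(259))*i, nonzero, and no other factor vanishes.
Hence a pole whose order is the multiplicity, 3.

The point is a pole of order 3.


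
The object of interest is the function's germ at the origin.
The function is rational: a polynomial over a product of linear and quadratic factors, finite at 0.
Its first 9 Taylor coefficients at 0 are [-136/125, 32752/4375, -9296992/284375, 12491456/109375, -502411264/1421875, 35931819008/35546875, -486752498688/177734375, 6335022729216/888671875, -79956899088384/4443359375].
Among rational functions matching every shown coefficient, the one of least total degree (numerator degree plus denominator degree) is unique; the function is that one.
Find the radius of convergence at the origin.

No rational of total degree below 7 reproduces all 9 coefficients; solving the [2/5] Pade equations on them gives f(w) = (-18*w**2/13 + 10*w/7 - 17/20)/((w - 5/2)**2*(w + 1/2)**3), whose expansion matches every shown term.
Denominator factor (w - 5/2)^2: pole of order 2 at 5/2, modulus 5/2.
Denominator factor (w + 1/2)^3: pole of order 3 at -1/2, modulus 1/2.
The radius of convergence is the smallest modulus among the singular points: 1/2.

The radius of convergence is 1/2.


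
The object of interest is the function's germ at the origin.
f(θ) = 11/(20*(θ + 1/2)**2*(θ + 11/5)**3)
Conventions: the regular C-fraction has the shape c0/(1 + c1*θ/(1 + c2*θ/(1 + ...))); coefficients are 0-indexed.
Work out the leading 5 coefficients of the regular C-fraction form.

Taylor coefficients (expand at 0): a_0 = 25/121, a_1 = -1475/1331, a_2 = 56550/14641, a_3 = -1805550/161051, a_4 = 52308375/1771561.
c0 = a_0 = 25/121. Peel one level at a time: if S = 1 + c*θ/S' with S'(0) = 1, then c is the θ-coefficient of S and S' = c*θ/(S - 1).
S_1 = c0/f = 1 + (59/11)*θ + (1219/121)*θ^2 + ...; c1 = 59/11.
S_2 = c1*θ/(S_1 - 1) = 1 + (-1219/649)*θ + (855546/421201)*θ^2 + ...; c2 = -1219/649.
S_3 = c2*θ/(S_2 - 1) = 1 + (855546/791131)*θ + (63215025/179801281)*θ^2 + ...; c3 = 855546/791131.
S_4 = c3*θ/(S_3 - 1) = 1 + (-1243228825/3824005438)*θ + ...; c4 = -1243228825/3824005438.

The regular C-fraction coefficients are [25/121, 59/11, -1219/649, 855546/791131, -1243228825/3824005438].


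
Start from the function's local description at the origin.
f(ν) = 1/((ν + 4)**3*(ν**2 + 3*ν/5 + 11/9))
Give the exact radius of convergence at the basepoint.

The radius of convergence is (1/3)*sqrt(11).

Denominator factor (ν**2 + 3*ν/5 + 11/9): discriminant -1019/225, complex-conjugate roots (-3/10) + ((1/30)*sqrt(1019))*i and (-3/10) - ((1/30)*sqrt(1019))*i; poles of order 1, moduli (1/3)*sqrt(11) and (1/3)*sqrt(11).
Denominator factor (ν + 4)^3: pole of order 3 at -4, modulus 4.
The radius of convergence is the smallest modulus among the singular points: (1/3)*sqrt(11).
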